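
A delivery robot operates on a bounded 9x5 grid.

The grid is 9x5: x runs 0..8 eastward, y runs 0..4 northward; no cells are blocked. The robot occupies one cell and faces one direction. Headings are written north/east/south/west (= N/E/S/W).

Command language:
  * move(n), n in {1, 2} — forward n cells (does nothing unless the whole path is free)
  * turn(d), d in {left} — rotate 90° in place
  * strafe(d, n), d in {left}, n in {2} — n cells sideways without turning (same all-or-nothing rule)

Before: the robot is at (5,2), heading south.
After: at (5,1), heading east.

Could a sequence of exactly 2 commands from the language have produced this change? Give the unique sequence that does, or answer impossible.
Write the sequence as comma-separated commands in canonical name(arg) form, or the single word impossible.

key: position moved to (5,1) AND the heading swung to E — translation plus rotation needed
from: at (5,2), heading south
1. move(1) → at (5,1), heading south
2. turn(left) → at (5,1), heading east
no rival 2-sequence matches.

move(1), turn(left)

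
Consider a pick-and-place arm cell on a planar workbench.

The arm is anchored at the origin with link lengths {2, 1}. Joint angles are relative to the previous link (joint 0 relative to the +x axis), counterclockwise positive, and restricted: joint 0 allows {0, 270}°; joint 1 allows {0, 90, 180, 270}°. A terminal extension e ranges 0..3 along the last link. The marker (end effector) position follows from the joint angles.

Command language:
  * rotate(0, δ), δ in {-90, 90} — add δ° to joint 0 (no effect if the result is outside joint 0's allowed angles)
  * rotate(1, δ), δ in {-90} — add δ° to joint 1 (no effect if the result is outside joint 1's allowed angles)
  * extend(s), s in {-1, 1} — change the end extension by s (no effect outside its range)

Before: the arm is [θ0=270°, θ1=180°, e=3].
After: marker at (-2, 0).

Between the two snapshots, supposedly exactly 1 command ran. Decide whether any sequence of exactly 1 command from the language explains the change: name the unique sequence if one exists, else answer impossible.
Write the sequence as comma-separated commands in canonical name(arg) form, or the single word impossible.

rotate(0, 90)

from: [θ0=270°, θ1=180°, e=3]
t=1 rotate(0, 90) ⇒ [θ0=0°, θ1=180°, e=3]
uniquely the one of 5 1-step routes that fits.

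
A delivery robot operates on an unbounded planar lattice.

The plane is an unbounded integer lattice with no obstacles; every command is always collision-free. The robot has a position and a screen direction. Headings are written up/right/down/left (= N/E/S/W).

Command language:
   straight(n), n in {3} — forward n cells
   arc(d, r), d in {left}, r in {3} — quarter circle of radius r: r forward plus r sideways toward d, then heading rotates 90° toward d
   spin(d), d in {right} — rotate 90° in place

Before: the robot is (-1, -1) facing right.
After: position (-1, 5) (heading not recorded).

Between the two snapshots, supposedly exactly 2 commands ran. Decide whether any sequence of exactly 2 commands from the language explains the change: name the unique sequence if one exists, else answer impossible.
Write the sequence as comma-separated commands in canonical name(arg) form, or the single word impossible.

from: (-1, -1) facing right
[1] after arc(left, 3): (2, 2) facing up
[2] after arc(left, 3): (-1, 5) facing left
all 9 alternatives checked — unique.

arc(left, 3), arc(left, 3)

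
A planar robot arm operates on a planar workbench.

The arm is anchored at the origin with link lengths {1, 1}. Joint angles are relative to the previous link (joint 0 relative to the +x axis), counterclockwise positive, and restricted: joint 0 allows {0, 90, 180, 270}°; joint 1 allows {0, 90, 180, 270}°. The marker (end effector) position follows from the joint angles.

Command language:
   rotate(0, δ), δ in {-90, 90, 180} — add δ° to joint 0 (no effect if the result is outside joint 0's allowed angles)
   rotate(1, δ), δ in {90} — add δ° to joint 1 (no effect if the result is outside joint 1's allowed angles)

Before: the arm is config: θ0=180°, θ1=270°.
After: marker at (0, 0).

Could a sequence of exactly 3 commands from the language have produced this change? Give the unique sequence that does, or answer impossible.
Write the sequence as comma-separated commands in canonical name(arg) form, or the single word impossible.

rotate(1, 90), rotate(1, 90), rotate(1, 90)

initial: config: θ0=180°, θ1=270°
1. rotate(1, 90) → config: θ0=180°, θ1=0°
2. rotate(1, 90) → config: θ0=180°, θ1=90°
3. rotate(1, 90) → config: θ0=180°, θ1=180°
no rival 3-sequence matches.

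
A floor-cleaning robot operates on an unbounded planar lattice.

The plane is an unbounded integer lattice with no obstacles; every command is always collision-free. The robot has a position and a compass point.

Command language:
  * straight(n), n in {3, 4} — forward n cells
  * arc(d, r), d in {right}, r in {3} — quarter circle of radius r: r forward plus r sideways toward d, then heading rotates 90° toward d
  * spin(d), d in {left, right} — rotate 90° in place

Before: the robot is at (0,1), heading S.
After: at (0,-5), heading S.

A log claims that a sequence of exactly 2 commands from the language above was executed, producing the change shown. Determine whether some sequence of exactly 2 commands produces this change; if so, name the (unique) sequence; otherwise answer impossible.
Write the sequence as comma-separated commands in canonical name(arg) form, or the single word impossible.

straight(3), straight(3)

key: heading stays S — no command in the sequence turns
t0: at (0,1), heading S
step 1 (straight(3)): at (0,-2), heading S
step 2 (straight(3)): at (0,-5), heading S
no other 2-command option fits: unique.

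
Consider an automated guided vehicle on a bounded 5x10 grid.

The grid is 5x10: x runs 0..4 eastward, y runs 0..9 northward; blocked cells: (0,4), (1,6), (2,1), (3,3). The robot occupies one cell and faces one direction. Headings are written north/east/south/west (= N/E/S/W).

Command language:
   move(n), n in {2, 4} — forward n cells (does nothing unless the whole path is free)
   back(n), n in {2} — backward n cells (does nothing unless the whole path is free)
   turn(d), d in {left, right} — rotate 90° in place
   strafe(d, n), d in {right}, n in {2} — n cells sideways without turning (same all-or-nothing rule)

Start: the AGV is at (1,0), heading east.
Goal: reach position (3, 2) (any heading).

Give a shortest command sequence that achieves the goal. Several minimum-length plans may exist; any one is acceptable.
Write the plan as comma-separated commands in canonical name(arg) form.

t0: at (1,0), heading east
step 1 (move(2)): at (3,0), heading east
step 2 (turn(left)): at (3,0), heading north
step 3 (move(2)): at (3,2), heading north
no 2-step plan works, so 3 is optimal.

move(2), turn(left), move(2)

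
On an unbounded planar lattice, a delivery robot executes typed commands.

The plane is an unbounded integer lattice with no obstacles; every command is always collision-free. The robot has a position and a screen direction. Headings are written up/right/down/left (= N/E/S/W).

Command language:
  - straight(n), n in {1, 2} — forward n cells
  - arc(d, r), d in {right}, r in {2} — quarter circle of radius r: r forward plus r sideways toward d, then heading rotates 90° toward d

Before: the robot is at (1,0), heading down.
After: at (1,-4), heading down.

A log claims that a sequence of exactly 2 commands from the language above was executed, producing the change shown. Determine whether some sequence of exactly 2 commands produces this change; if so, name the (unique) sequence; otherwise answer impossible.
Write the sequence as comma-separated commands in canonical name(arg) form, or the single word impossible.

key: still facing S at the end — nothing in the sequence rotates
from: at (1,0), heading down
[1] after straight(2): at (1,-2), heading down
[2] after straight(2): at (1,-4), heading down
uniquely the one of 9 2-step routes that fits.

straight(2), straight(2)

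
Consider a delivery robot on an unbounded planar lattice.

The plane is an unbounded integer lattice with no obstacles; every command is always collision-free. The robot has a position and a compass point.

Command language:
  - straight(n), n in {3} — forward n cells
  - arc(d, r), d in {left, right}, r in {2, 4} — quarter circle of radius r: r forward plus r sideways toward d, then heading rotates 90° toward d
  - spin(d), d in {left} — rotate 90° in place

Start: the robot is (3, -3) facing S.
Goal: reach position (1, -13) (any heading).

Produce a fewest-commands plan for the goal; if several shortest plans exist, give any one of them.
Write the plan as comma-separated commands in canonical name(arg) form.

arc(right, 2), arc(left, 4), arc(left, 4)

t0: (3, -3) facing S
[1] after arc(right, 2): (1, -5) facing W
[2] after arc(left, 4): (-3, -9) facing S
[3] after arc(left, 4): (1, -13) facing E
shorter routes all fall short; 3 is best.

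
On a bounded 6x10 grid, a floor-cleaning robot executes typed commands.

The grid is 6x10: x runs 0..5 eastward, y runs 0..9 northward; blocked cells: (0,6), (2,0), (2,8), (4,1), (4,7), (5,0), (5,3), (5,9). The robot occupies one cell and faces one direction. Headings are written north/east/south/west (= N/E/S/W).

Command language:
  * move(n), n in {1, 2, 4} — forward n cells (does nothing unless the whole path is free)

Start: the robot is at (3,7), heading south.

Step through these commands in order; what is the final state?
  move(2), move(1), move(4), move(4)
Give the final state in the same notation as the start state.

t0: at (3,7), heading south
t=1 move(2) ⇒ at (3,5), heading south
t=2 move(1) ⇒ at (3,4), heading south
t=3 move(4) ⇒ at (3,0), heading south
t=4 move(4) ⇒ at (3,0), heading south

at (3,0), heading south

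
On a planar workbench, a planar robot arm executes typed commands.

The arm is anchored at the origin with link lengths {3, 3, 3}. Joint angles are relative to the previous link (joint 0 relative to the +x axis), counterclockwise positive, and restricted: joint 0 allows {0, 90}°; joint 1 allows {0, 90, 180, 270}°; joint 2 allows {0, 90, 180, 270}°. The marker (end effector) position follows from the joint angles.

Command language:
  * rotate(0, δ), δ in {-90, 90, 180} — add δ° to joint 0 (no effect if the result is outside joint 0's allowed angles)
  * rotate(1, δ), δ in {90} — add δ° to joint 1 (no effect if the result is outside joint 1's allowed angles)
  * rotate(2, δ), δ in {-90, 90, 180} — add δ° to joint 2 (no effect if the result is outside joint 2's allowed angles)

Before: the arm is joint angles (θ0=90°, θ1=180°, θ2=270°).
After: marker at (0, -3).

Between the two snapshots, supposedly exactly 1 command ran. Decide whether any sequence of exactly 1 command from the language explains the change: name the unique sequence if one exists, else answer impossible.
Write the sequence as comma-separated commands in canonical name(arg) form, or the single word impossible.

rotate(2, 90)

t0: joint angles (θ0=90°, θ1=180°, θ2=270°)
[1] after rotate(2, 90): joint angles (θ0=90°, θ1=180°, θ2=0°)
no other 1-command option fits: unique.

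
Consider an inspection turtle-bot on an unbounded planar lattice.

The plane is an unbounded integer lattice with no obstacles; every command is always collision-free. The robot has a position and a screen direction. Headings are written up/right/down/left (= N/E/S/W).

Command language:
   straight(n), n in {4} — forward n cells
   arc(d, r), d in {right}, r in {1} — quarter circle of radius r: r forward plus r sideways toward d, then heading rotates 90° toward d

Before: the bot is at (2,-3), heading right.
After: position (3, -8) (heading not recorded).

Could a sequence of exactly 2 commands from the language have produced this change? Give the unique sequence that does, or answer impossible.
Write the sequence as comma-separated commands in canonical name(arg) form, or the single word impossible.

arc(right, 1), straight(4)

key: running straight(4) before arc(right, 1) would end elsewhere — order is forced
begin: at (2,-3), heading right
[1] after arc(right, 1): at (3,-4), heading down
[2] after straight(4): at (3,-8), heading down
no rival 2-sequence matches.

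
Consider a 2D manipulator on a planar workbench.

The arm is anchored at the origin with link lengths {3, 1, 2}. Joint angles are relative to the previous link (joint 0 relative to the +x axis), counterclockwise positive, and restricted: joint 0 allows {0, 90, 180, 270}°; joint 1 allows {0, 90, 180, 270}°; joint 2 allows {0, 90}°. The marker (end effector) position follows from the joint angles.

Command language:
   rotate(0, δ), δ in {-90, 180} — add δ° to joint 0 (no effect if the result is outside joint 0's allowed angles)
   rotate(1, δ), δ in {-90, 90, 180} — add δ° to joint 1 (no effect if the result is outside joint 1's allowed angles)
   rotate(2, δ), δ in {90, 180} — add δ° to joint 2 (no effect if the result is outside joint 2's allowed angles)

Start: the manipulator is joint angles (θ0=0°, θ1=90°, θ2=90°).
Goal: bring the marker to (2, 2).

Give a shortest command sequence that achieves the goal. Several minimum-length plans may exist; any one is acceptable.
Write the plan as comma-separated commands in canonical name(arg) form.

from: joint angles (θ0=0°, θ1=90°, θ2=90°)
step 1 (rotate(0, 180)): joint angles (θ0=180°, θ1=90°, θ2=90°)
step 2 (rotate(1, 90)): joint angles (θ0=180°, θ1=180°, θ2=90°)
step 3 (rotate(0, -90)): joint angles (θ0=90°, θ1=180°, θ2=90°)
minimal: 3 command(s), checked below 3.

rotate(0, 180), rotate(1, 90), rotate(0, -90)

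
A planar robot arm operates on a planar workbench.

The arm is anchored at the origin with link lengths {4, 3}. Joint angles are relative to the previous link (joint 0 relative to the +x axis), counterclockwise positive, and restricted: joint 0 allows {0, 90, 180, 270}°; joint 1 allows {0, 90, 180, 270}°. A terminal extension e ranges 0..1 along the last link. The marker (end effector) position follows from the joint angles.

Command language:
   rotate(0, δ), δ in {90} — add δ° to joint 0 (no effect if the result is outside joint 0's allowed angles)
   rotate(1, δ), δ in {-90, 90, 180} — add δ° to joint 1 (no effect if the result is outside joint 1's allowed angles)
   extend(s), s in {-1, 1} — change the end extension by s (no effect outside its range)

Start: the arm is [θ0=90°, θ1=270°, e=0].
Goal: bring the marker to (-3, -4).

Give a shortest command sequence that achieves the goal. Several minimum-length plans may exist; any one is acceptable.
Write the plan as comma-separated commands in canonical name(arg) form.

begin: [θ0=90°, θ1=270°, e=0]
t=1 rotate(0, 90) ⇒ [θ0=180°, θ1=270°, e=0]
t=2 rotate(0, 90) ⇒ [θ0=270°, θ1=270°, e=0]
nothing shorter than 2 reaches the goal.

rotate(0, 90), rotate(0, 90)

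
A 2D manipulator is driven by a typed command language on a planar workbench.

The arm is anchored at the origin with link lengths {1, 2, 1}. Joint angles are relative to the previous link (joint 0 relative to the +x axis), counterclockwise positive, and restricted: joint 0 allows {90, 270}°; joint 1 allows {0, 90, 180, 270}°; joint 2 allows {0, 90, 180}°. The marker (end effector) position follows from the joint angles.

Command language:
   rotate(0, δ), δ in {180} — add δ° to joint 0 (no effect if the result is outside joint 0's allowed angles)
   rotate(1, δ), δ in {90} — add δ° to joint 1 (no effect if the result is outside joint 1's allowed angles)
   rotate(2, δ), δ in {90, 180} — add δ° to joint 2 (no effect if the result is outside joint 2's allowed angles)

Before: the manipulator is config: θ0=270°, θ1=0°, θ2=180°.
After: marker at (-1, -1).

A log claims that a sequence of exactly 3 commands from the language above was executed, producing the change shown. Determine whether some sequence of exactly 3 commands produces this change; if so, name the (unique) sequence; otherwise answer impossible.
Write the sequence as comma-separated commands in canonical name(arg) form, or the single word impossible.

start: config: θ0=270°, θ1=0°, θ2=180°
step 1 (rotate(1, 90)): config: θ0=270°, θ1=90°, θ2=180°
step 2 (rotate(1, 90)): config: θ0=270°, θ1=180°, θ2=180°
step 3 (rotate(1, 90)): config: θ0=270°, θ1=270°, θ2=180°
uniquely the one of 64 3-step routes that fits.

rotate(1, 90), rotate(1, 90), rotate(1, 90)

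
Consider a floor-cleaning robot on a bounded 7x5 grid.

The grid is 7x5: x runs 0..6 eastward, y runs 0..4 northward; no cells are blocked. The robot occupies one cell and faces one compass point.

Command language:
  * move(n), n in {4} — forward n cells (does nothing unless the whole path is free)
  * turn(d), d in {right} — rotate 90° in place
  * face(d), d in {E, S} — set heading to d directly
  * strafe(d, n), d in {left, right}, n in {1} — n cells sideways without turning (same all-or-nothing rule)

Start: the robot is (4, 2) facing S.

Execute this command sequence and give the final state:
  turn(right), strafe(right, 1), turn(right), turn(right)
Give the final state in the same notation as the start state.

(4, 3) facing E

initial: (4, 2) facing S
step 1 (turn(right)): (4, 2) facing W
step 2 (strafe(right, 1)): (4, 3) facing W
step 3 (turn(right)): (4, 3) facing N
step 4 (turn(right)): (4, 3) facing E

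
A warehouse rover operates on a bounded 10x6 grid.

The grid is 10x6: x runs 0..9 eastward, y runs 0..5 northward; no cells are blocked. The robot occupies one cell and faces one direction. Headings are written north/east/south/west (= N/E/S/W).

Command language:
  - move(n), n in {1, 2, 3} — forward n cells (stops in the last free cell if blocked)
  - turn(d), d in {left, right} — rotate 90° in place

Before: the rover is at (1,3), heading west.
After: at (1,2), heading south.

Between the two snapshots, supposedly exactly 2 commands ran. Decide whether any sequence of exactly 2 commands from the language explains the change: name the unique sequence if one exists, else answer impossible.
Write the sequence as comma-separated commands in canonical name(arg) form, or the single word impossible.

turn(left), move(1)

key: order matters: swapping turn(left) and move(1) lands elsewhere
begin: at (1,3), heading west
t=1 turn(left) ⇒ at (1,3), heading south
t=2 move(1) ⇒ at (1,2), heading south
uniquely the one of 25 2-step routes that fits.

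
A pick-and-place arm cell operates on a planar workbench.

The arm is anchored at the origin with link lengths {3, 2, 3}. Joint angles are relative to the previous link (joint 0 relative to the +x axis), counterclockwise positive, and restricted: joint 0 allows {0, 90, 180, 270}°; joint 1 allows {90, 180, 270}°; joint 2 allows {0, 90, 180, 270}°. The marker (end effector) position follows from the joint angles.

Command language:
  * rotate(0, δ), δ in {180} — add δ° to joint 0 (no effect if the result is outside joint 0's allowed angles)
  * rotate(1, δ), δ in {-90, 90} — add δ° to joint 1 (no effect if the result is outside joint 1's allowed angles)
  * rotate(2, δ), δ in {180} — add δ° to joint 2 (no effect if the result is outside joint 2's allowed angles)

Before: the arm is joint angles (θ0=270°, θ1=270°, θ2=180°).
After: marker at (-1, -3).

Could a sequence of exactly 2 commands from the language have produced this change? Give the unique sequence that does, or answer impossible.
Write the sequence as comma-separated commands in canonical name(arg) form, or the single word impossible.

start: joint angles (θ0=270°, θ1=270°, θ2=180°)
1. rotate(1, -90) → joint angles (θ0=270°, θ1=180°, θ2=180°)
2. rotate(1, -90) → joint angles (θ0=270°, θ1=90°, θ2=180°)
uniquely the one of 16 2-step routes that fits.

rotate(1, -90), rotate(1, -90)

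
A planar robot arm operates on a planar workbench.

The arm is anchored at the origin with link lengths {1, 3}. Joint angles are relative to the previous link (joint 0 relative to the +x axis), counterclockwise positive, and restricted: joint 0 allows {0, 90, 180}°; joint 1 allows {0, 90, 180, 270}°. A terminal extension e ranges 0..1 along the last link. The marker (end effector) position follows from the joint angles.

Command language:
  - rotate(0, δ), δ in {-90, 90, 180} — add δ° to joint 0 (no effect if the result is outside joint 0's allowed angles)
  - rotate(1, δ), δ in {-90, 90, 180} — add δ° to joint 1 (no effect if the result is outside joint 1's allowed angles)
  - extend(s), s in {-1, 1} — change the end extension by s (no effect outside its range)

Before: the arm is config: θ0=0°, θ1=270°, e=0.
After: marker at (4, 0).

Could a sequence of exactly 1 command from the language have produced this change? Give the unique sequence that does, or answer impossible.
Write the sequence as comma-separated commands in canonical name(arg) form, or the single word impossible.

initial: config: θ0=0°, θ1=270°, e=0
[1] after rotate(1, 90): config: θ0=0°, θ1=0°, e=0
no rival 1-sequence matches.

rotate(1, 90)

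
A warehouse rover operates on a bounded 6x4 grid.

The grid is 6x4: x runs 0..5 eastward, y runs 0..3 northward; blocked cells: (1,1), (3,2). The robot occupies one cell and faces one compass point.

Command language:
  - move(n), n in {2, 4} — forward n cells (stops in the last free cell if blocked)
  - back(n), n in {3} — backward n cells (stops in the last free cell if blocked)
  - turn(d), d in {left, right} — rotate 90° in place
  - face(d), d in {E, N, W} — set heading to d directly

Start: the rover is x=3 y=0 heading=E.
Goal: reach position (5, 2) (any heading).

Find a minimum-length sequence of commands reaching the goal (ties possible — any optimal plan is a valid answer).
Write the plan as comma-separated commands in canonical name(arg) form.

move(4), turn(left), move(2)

from: x=3 y=0 heading=E
t=1 move(4) ⇒ x=5 y=0 heading=E
t=2 turn(left) ⇒ x=5 y=0 heading=N
t=3 move(2) ⇒ x=5 y=2 heading=N
shorter routes all fall short; 3 is best.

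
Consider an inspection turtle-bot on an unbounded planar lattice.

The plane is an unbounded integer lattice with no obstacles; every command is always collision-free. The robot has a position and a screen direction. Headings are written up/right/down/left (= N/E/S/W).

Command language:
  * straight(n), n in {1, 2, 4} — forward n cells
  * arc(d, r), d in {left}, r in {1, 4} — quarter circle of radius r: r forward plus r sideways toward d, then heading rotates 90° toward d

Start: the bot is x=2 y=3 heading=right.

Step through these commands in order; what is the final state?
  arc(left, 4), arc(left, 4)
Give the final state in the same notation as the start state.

x=2 y=11 heading=left

initial: x=2 y=3 heading=right
[1] after arc(left, 4): x=6 y=7 heading=up
[2] after arc(left, 4): x=2 y=11 heading=left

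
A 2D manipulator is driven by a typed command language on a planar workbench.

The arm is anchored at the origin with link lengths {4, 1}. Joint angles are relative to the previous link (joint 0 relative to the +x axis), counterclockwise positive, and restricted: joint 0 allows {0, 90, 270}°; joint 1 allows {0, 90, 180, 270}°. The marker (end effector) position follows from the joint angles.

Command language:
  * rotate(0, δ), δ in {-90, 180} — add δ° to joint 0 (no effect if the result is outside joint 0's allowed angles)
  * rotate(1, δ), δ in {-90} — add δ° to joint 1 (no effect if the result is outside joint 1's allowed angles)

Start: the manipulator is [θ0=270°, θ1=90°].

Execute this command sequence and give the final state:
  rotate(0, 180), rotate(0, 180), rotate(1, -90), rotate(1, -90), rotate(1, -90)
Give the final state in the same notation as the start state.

initial: [θ0=270°, θ1=90°]
t=1 rotate(0, 180) ⇒ [θ0=90°, θ1=90°]
t=2 rotate(0, 180) ⇒ [θ0=270°, θ1=90°]
t=3 rotate(1, -90) ⇒ [θ0=270°, θ1=0°]
t=4 rotate(1, -90) ⇒ [θ0=270°, θ1=270°]
t=5 rotate(1, -90) ⇒ [θ0=270°, θ1=180°]

[θ0=270°, θ1=180°]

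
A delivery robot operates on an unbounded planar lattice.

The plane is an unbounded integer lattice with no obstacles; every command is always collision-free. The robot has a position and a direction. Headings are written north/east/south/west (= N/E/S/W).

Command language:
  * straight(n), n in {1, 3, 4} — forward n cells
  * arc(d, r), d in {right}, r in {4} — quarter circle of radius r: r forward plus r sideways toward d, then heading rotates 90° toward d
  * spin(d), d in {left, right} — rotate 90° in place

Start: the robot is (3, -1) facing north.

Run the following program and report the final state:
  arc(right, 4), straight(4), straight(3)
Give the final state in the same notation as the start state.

(14, 3) facing east

from: (3, -1) facing north
1. arc(right, 4) → (7, 3) facing east
2. straight(4) → (11, 3) facing east
3. straight(3) → (14, 3) facing east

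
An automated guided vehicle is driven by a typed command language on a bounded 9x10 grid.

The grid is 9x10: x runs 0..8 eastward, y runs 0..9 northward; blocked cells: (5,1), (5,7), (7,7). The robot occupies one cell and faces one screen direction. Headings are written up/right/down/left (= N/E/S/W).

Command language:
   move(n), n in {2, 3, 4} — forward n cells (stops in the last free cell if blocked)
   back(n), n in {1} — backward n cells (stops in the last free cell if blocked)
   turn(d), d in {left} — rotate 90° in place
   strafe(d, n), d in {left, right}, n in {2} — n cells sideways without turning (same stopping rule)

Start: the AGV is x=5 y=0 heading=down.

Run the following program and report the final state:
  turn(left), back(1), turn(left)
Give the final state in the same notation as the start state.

from: x=5 y=0 heading=down
[1] after turn(left): x=5 y=0 heading=right
[2] after back(1): x=4 y=0 heading=right
[3] after turn(left): x=4 y=0 heading=up

x=4 y=0 heading=up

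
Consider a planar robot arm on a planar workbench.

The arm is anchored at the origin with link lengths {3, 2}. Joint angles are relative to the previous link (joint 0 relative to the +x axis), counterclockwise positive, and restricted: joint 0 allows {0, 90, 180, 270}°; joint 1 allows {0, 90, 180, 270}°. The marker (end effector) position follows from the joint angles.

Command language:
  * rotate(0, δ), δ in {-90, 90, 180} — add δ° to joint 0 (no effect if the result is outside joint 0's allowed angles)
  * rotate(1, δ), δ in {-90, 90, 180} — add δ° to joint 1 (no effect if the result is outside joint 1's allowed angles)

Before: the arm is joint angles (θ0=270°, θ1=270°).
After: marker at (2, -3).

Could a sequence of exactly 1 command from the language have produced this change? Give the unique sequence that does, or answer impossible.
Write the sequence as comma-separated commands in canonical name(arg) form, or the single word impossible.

from: joint angles (θ0=270°, θ1=270°)
[1] after rotate(1, 180): joint angles (θ0=270°, θ1=90°)
all 6 alternatives checked — unique.

rotate(1, 180)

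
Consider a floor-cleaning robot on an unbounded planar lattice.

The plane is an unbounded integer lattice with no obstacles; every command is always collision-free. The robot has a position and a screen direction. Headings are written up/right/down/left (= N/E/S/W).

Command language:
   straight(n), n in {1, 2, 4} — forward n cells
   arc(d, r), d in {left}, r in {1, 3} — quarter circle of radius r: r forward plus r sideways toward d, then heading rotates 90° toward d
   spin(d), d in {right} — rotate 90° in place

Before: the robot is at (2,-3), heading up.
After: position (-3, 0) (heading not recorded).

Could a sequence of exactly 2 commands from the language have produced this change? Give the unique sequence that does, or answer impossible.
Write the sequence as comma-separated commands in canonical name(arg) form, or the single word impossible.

key: order matters: swapping arc(left, 3) and straight(2) lands elsewhere
start: at (2,-3), heading up
1. arc(left, 3) → at (-1,0), heading left
2. straight(2) → at (-3,0), heading left
all 36 alternatives checked — unique.

arc(left, 3), straight(2)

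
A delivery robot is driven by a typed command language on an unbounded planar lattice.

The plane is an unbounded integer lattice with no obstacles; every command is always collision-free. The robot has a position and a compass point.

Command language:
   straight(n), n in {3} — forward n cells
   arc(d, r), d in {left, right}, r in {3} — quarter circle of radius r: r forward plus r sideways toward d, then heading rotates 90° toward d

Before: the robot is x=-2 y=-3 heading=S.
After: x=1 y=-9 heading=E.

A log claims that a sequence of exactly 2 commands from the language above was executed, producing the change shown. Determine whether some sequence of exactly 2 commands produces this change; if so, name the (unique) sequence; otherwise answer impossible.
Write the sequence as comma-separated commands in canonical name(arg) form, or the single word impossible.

straight(3), arc(left, 3)

key: order matters: swapping straight(3) and arc(left, 3) lands elsewhere
start: x=-2 y=-3 heading=S
1. straight(3) → x=-2 y=-6 heading=S
2. arc(left, 3) → x=1 y=-9 heading=E
all 9 alternatives checked — unique.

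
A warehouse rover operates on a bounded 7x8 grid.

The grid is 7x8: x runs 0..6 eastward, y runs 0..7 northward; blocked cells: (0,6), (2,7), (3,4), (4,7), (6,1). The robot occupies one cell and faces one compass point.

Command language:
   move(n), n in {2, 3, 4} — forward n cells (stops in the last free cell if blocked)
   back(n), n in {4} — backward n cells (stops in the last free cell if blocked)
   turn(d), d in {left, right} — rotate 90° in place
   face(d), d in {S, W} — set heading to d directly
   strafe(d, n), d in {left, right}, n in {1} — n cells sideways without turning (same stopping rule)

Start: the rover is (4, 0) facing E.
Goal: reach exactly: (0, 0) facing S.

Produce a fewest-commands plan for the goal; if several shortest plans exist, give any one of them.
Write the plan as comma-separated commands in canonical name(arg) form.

from: (4, 0) facing E
step 1 (back(4)): (0, 0) facing E
step 2 (turn(right)): (0, 0) facing S
minimal: 2 command(s), checked below 2.

back(4), turn(right)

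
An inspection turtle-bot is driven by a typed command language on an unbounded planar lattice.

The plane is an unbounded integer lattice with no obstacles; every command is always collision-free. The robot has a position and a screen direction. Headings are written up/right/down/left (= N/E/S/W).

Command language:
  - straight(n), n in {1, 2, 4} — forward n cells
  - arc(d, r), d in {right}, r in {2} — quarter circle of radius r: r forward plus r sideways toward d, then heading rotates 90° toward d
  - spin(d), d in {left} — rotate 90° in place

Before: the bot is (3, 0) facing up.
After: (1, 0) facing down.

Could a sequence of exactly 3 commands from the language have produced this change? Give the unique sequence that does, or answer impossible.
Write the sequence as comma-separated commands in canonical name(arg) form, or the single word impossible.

spin(left), straight(2), spin(left)

key: cell and facing (now S) both changed — the 3 commands mix motion and turning
from: (3, 0) facing up
1. spin(left) → (3, 0) facing left
2. straight(2) → (1, 0) facing left
3. spin(left) → (1, 0) facing down
all 125 alternatives checked — unique.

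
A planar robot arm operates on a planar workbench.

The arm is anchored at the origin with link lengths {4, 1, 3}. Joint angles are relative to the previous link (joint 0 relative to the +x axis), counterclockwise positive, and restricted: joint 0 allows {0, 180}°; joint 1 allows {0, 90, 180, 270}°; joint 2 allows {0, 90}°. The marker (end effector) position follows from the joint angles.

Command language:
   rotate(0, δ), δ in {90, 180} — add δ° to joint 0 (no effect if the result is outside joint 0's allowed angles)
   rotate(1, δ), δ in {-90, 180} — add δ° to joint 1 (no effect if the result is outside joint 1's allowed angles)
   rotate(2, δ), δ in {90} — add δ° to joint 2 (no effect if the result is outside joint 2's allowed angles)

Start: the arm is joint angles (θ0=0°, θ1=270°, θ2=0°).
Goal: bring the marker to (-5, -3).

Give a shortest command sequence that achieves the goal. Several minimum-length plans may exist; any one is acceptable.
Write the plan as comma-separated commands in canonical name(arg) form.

begin: joint angles (θ0=0°, θ1=270°, θ2=0°)
[1] after rotate(2, 90): joint angles (θ0=0°, θ1=270°, θ2=90°)
[2] after rotate(1, -90): joint angles (θ0=0°, θ1=180°, θ2=90°)
[3] after rotate(1, 180): joint angles (θ0=0°, θ1=0°, θ2=90°)
[4] after rotate(0, 180): joint angles (θ0=180°, θ1=0°, θ2=90°)
minimal: 4 command(s), checked below 4.

rotate(2, 90), rotate(1, -90), rotate(1, 180), rotate(0, 180)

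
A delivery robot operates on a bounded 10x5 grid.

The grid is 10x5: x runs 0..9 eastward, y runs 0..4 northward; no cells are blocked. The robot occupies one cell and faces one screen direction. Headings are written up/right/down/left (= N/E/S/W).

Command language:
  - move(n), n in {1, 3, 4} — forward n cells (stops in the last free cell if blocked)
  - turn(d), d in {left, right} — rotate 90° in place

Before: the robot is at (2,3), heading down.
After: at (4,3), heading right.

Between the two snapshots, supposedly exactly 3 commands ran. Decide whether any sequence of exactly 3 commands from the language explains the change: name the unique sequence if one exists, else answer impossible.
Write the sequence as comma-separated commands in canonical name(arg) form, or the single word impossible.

turn(left), move(1), move(1)

key: cell and facing (now E) both changed — the 3 commands mix motion and turning
t0: at (2,3), heading down
[1] after turn(left): at (2,3), heading right
[2] after move(1): at (3,3), heading right
[3] after move(1): at (4,3), heading right
no rival 3-sequence matches.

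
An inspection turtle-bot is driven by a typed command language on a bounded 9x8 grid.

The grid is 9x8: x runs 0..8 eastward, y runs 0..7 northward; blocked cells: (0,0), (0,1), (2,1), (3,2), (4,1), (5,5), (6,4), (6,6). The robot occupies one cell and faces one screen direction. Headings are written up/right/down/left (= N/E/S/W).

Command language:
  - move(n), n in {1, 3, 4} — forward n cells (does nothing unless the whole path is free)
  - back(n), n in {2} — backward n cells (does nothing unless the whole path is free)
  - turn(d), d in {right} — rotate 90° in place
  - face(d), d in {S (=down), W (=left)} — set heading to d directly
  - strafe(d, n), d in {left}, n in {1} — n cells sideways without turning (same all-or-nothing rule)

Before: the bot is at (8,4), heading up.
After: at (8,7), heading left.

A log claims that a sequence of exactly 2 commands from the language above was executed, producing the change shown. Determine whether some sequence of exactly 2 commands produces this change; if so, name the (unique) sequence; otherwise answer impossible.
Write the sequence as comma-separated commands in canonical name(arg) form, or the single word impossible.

move(3), face(W)

key: cell and facing (now W) both changed — the 2 commands mix motion and turning
start: at (8,4), heading up
[1] after move(3): at (8,7), heading up
[2] after face(W): at (8,7), heading left
all 64 alternatives checked — unique.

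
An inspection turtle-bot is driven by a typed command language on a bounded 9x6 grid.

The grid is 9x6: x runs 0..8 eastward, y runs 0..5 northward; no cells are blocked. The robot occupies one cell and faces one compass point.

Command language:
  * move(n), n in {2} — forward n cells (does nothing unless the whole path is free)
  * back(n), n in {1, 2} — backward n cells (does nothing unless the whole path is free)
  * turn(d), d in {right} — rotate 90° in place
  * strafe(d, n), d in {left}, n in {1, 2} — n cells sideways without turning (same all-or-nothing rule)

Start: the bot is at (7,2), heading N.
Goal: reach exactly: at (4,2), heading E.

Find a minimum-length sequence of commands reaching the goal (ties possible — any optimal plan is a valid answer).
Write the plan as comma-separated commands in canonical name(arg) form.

strafe(left, 1), strafe(left, 2), turn(right)

initial: at (7,2), heading N
1. strafe(left, 1) → at (6,2), heading N
2. strafe(left, 2) → at (4,2), heading N
3. turn(right) → at (4,2), heading E
minimal: 3 command(s), checked below 3.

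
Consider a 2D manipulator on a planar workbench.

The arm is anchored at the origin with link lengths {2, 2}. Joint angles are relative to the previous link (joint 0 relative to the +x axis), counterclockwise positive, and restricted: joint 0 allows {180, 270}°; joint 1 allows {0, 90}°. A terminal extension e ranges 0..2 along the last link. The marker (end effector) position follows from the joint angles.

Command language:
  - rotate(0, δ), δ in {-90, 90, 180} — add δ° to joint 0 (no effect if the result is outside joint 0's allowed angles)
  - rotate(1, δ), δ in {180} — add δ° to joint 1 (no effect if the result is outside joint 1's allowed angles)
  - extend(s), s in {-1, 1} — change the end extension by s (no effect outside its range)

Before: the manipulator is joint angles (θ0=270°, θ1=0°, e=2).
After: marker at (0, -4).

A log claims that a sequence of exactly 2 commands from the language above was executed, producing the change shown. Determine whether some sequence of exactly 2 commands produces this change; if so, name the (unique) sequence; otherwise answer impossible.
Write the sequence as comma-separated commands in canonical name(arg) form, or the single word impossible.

extend(-1), extend(-1)

initial: joint angles (θ0=270°, θ1=0°, e=2)
step 1 (extend(-1)): joint angles (θ0=270°, θ1=0°, e=1)
step 2 (extend(-1)): joint angles (θ0=270°, θ1=0°, e=0)
no rival 2-sequence matches.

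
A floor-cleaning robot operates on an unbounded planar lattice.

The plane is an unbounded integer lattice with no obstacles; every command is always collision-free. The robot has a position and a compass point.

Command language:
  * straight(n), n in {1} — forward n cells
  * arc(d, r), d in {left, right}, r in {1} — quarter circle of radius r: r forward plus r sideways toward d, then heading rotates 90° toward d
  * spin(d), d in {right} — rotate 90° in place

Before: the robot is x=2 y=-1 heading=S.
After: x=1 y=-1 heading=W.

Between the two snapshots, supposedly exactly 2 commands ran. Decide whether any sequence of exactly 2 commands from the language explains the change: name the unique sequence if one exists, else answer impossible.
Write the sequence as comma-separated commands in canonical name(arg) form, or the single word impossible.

key: position moved to (1,-1) AND the heading swung to W — translation plus rotation needed
start: x=2 y=-1 heading=S
step 1 (spin(right)): x=2 y=-1 heading=W
step 2 (straight(1)): x=1 y=-1 heading=W
no other 2-command option fits: unique.

spin(right), straight(1)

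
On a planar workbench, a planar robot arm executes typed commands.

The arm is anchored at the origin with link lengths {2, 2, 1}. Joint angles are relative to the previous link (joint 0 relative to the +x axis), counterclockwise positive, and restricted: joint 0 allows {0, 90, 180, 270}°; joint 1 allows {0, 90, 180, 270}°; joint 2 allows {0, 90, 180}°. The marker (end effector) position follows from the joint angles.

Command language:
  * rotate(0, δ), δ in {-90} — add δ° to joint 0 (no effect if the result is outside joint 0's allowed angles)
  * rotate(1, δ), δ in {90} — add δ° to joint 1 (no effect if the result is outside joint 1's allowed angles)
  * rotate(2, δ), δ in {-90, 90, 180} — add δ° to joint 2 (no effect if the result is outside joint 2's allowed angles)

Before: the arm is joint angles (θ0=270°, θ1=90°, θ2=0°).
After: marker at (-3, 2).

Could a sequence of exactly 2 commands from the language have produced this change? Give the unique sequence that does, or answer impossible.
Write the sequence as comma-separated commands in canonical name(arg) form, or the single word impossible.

rotate(0, -90), rotate(0, -90)

initial: joint angles (θ0=270°, θ1=90°, θ2=0°)
step 1 (rotate(0, -90)): joint angles (θ0=180°, θ1=90°, θ2=0°)
step 2 (rotate(0, -90)): joint angles (θ0=90°, θ1=90°, θ2=0°)
no rival 2-sequence matches.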